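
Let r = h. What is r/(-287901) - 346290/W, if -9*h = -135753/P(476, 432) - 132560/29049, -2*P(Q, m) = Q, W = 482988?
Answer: -258398649529998676/360511336076139171 ≈ -0.71676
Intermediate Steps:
P(Q, m) = -Q/2
h = -3911939617/62222958 (h = -(-135753/((-½*476)) - 132560/29049)/9 = -(-135753/(-238) - 132560*1/29049)/9 = -(-135753*(-1/238) - 132560/29049)/9 = -(135753/238 - 132560/29049)/9 = -⅑*3911939617/6913662 = -3911939617/62222958 ≈ -62.870)
r = -3911939617/62222958 ≈ -62.870
r/(-287901) - 346290/W = -3911939617/62222958/(-287901) - 346290/482988 = -3911939617/62222958*(-1/287901) - 346290*1/482988 = 3911939617/17914051831158 - 57715/80498 = -258398649529998676/360511336076139171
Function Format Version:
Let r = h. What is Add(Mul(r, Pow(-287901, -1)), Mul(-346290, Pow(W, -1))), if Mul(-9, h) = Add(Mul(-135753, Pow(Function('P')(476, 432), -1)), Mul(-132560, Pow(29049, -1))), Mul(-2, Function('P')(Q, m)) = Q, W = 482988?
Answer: Rational(-258398649529998676, 360511336076139171) ≈ -0.71676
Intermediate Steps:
Function('P')(Q, m) = Mul(Rational(-1, 2), Q)
h = Rational(-3911939617, 62222958) (h = Mul(Rational(-1, 9), Add(Mul(-135753, Pow(Mul(Rational(-1, 2), 476), -1)), Mul(-132560, Pow(29049, -1)))) = Mul(Rational(-1, 9), Add(Mul(-135753, Pow(-238, -1)), Mul(-132560, Rational(1, 29049)))) = Mul(Rational(-1, 9), Add(Mul(-135753, Rational(-1, 238)), Rational(-132560, 29049))) = Mul(Rational(-1, 9), Add(Rational(135753, 238), Rational(-132560, 29049))) = Mul(Rational(-1, 9), Rational(3911939617, 6913662)) = Rational(-3911939617, 62222958) ≈ -62.870)
r = Rational(-3911939617, 62222958) ≈ -62.870
Add(Mul(r, Pow(-287901, -1)), Mul(-346290, Pow(W, -1))) = Add(Mul(Rational(-3911939617, 62222958), Pow(-287901, -1)), Mul(-346290, Pow(482988, -1))) = Add(Mul(Rational(-3911939617, 62222958), Rational(-1, 287901)), Mul(-346290, Rational(1, 482988))) = Add(Rational(3911939617, 17914051831158), Rational(-57715, 80498)) = Rational(-258398649529998676, 360511336076139171)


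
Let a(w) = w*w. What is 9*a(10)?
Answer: 900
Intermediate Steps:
a(w) = w²
9*a(10) = 9*10² = 9*100 = 900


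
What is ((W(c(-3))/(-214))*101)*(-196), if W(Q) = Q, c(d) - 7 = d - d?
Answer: 69286/107 ≈ 647.53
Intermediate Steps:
c(d) = 7 (c(d) = 7 + (d - d) = 7 + 0 = 7)
((W(c(-3))/(-214))*101)*(-196) = ((7/(-214))*101)*(-196) = ((7*(-1/214))*101)*(-196) = -7/214*101*(-196) = -707/214*(-196) = 69286/107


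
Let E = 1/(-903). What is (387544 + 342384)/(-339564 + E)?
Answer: -659124984/306626293 ≈ -2.1496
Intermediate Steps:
E = -1/903 ≈ -0.0011074
(387544 + 342384)/(-339564 + E) = (387544 + 342384)/(-339564 - 1/903) = 729928/(-306626293/903) = 729928*(-903/306626293) = -659124984/306626293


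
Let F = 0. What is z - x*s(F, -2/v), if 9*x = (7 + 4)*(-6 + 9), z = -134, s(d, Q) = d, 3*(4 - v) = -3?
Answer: -134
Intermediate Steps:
v = 5 (v = 4 - 1/3*(-3) = 4 + 1 = 5)
x = 11/3 (x = ((7 + 4)*(-6 + 9))/9 = (11*3)/9 = (1/9)*33 = 11/3 ≈ 3.6667)
z - x*s(F, -2/v) = -134 - 11*0/3 = -134 - 1*0 = -134 + 0 = -134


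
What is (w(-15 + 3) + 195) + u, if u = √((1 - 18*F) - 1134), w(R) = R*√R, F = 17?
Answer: 195 + I*√1439 - 24*I*√3 ≈ 195.0 - 3.6351*I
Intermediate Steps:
w(R) = R^(3/2)
u = I*√1439 (u = √((1 - 18*17) - 1134) = √((1 - 306) - 1134) = √(-305 - 1134) = √(-1439) = I*√1439 ≈ 37.934*I)
(w(-15 + 3) + 195) + u = ((-15 + 3)^(3/2) + 195) + I*√1439 = ((-12)^(3/2) + 195) + I*√1439 = (-24*I*√3 + 195) + I*√1439 = (195 - 24*I*√3) + I*√1439 = 195 + I*√1439 - 24*I*√3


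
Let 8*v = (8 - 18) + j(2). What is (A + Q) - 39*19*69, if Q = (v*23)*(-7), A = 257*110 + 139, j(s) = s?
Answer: -22559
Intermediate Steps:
v = -1 (v = ((8 - 18) + 2)/8 = (-10 + 2)/8 = (1/8)*(-8) = -1)
A = 28409 (A = 28270 + 139 = 28409)
Q = 161 (Q = -1*23*(-7) = -23*(-7) = 161)
(A + Q) - 39*19*69 = (28409 + 161) - 39*19*69 = 28570 - 741*69 = 28570 - 51129 = -22559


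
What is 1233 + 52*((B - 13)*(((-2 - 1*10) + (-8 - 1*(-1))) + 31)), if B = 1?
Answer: -6255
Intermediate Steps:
1233 + 52*((B - 13)*(((-2 - 1*10) + (-8 - 1*(-1))) + 31)) = 1233 + 52*((1 - 13)*(((-2 - 1*10) + (-8 - 1*(-1))) + 31)) = 1233 + 52*(-12*(((-2 - 10) + (-8 + 1)) + 31)) = 1233 + 52*(-12*((-12 - 7) + 31)) = 1233 + 52*(-12*(-19 + 31)) = 1233 + 52*(-12*12) = 1233 + 52*(-144) = 1233 - 7488 = -6255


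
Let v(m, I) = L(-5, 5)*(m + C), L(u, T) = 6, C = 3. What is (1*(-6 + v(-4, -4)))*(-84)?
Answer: 1008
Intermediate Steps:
v(m, I) = 18 + 6*m (v(m, I) = 6*(m + 3) = 6*(3 + m) = 18 + 6*m)
(1*(-6 + v(-4, -4)))*(-84) = (1*(-6 + (18 + 6*(-4))))*(-84) = (1*(-6 + (18 - 24)))*(-84) = (1*(-6 - 6))*(-84) = (1*(-12))*(-84) = -12*(-84) = 1008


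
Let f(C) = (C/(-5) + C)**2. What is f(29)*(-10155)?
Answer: -27329136/5 ≈ -5.4658e+6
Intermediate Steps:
f(C) = 16*C**2/25 (f(C) = (C*(-1/5) + C)**2 = (-C/5 + C)**2 = (4*C/5)**2 = 16*C**2/25)
f(29)*(-10155) = ((16/25)*29**2)*(-10155) = ((16/25)*841)*(-10155) = (13456/25)*(-10155) = -27329136/5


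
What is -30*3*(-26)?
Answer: 2340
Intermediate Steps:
-30*3*(-26) = -90*(-26) = 2340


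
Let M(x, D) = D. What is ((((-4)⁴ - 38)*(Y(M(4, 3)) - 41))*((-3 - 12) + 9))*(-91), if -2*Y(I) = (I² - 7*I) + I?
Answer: -4344522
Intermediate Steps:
Y(I) = 3*I - I²/2 (Y(I) = -((I² - 7*I) + I)/2 = -(I² - 6*I)/2 = 3*I - I²/2)
((((-4)⁴ - 38)*(Y(M(4, 3)) - 41))*((-3 - 12) + 9))*(-91) = ((((-4)⁴ - 38)*((½)*3*(6 - 1*3) - 41))*((-3 - 12) + 9))*(-91) = (((256 - 38)*((½)*3*(6 - 3) - 41))*(-15 + 9))*(-91) = ((218*((½)*3*3 - 41))*(-6))*(-91) = ((218*(9/2 - 41))*(-6))*(-91) = ((218*(-73/2))*(-6))*(-91) = -7957*(-6)*(-91) = 47742*(-91) = -4344522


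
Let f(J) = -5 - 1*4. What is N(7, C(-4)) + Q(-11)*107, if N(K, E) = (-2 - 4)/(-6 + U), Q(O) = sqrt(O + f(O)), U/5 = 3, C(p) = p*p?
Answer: -2/3 + 214*I*sqrt(5) ≈ -0.66667 + 478.52*I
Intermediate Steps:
f(J) = -9 (f(J) = -5 - 4 = -9)
C(p) = p**2
U = 15 (U = 5*3 = 15)
Q(O) = sqrt(-9 + O) (Q(O) = sqrt(O - 9) = sqrt(-9 + O))
N(K, E) = -2/3 (N(K, E) = (-2 - 4)/(-6 + 15) = -6/9 = -6*1/9 = -2/3)
N(7, C(-4)) + Q(-11)*107 = -2/3 + sqrt(-9 - 11)*107 = -2/3 + sqrt(-20)*107 = -2/3 + (2*I*sqrt(5))*107 = -2/3 + 214*I*sqrt(5)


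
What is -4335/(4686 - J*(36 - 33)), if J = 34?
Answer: -1445/1528 ≈ -0.94568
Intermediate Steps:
-4335/(4686 - J*(36 - 33)) = -4335/(4686 - 34*(36 - 33)) = -4335/(4686 - 34*3) = -4335/(4686 - 1*102) = -4335/(4686 - 102) = -4335/4584 = -4335*1/4584 = -1445/1528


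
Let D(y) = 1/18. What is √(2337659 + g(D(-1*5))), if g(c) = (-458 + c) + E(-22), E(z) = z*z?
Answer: √84156662/6 ≈ 1528.9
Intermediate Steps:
E(z) = z²
D(y) = 1/18
g(c) = 26 + c (g(c) = (-458 + c) + (-22)² = (-458 + c) + 484 = 26 + c)
√(2337659 + g(D(-1*5))) = √(2337659 + (26 + 1/18)) = √(2337659 + 469/18) = √(42078331/18) = √84156662/6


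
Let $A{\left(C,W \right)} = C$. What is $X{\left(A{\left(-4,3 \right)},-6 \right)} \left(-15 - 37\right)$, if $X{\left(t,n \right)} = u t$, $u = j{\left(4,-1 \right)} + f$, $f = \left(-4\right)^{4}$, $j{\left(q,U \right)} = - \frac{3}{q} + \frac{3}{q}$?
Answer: $53248$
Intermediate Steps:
$j{\left(q,U \right)} = 0$
$f = 256$
$u = 256$ ($u = 0 + 256 = 256$)
$X{\left(t,n \right)} = 256 t$
$X{\left(A{\left(-4,3 \right)},-6 \right)} \left(-15 - 37\right) = 256 \left(-4\right) \left(-15 - 37\right) = \left(-1024\right) \left(-52\right) = 53248$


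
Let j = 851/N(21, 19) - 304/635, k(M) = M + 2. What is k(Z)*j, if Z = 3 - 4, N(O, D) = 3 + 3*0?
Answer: 539473/1905 ≈ 283.19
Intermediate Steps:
N(O, D) = 3 (N(O, D) = 3 + 0 = 3)
Z = -1
k(M) = 2 + M
j = 539473/1905 (j = 851/3 - 304/635 = 539473/1905 ≈ 283.19)
k(Z)*j = (2 - 1)*(539473/1905) = 1*(539473/1905) = 539473/1905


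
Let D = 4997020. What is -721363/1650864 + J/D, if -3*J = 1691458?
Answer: -1133863594541/2062350106320 ≈ -0.54979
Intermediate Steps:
J = -1691458/3 (J = -1/3*1691458 = -1691458/3 ≈ -5.6382e+5)
-721363/1650864 + J/D = -721363/1650864 - 1691458/3/4997020 = -721363*1/1650864 - 1691458/3*1/4997020 = -721363/1650864 - 845729/7495530 = -1133863594541/2062350106320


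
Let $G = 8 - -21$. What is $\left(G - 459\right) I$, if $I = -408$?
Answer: $175440$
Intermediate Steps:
$G = 29$ ($G = 8 + 21 = 29$)
$\left(G - 459\right) I = \left(29 - 459\right) \left(-408\right) = \left(-430\right) \left(-408\right) = 175440$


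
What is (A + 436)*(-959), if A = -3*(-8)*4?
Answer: -510188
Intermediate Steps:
A = 96 (A = 24*4 = 96)
(A + 436)*(-959) = (96 + 436)*(-959) = 532*(-959) = -510188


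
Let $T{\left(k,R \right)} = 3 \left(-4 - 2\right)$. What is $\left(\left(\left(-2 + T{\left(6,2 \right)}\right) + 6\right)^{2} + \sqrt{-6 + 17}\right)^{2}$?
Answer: $\left(196 + \sqrt{11}\right)^{2} \approx 39727.0$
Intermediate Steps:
$T{\left(k,R \right)} = -18$ ($T{\left(k,R \right)} = 3 \left(-6\right) = -18$)
$\left(\left(\left(-2 + T{\left(6,2 \right)}\right) + 6\right)^{2} + \sqrt{-6 + 17}\right)^{2} = \left(\left(\left(-2 - 18\right) + 6\right)^{2} + \sqrt{-6 + 17}\right)^{2} = \left(\left(-20 + 6\right)^{2} + \sqrt{11}\right)^{2} = \left(\left(-14\right)^{2} + \sqrt{11}\right)^{2} = \left(196 + \sqrt{11}\right)^{2}$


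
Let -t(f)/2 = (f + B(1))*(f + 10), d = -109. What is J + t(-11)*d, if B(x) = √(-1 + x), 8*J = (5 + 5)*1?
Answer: 9597/4 ≈ 2399.3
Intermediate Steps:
J = 5/4 (J = ((5 + 5)*1)/8 = (10*1)/8 = (⅛)*10 = 5/4 ≈ 1.2500)
t(f) = -2*f*(10 + f) (t(f) = -2*(f + √(-1 + 1))*(f + 10) = -2*(f + √0)*(10 + f) = -2*(f + 0)*(10 + f) = -2*f*(10 + f))
J + t(-11)*d = 5/4 + (2*(-11)*(-10 - 1*(-11)))*(-109) = 5/4 + (2*(-11)*(-10 + 11))*(-109) = 5/4 + (2*(-11)*1)*(-109) = 5/4 - 22*(-109) = 5/4 + 2398 = 9597/4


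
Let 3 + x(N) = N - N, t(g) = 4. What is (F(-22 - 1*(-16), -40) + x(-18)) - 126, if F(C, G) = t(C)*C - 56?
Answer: -209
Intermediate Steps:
x(N) = -3 (x(N) = -3 + (N - N) = -3 + 0 = -3)
F(C, G) = -56 + 4*C (F(C, G) = 4*C - 56 = -56 + 4*C)
(F(-22 - 1*(-16), -40) + x(-18)) - 126 = ((-56 + 4*(-22 - 1*(-16))) - 3) - 126 = ((-56 + 4*(-22 + 16)) - 3) - 126 = ((-56 + 4*(-6)) - 3) - 126 = ((-56 - 24) - 3) - 126 = (-80 - 3) - 126 = -83 - 126 = -209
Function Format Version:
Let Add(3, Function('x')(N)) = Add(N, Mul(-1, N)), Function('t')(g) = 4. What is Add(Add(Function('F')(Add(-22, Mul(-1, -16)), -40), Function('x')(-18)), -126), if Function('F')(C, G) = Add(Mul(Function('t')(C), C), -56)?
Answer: -209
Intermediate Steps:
Function('x')(N) = -3 (Function('x')(N) = Add(-3, Add(N, Mul(-1, N))) = Add(-3, 0) = -3)
Function('F')(C, G) = Add(-56, Mul(4, C)) (Function('F')(C, G) = Add(Mul(4, C), -56) = Add(-56, Mul(4, C)))
Add(Add(Function('F')(Add(-22, Mul(-1, -16)), -40), Function('x')(-18)), -126) = Add(Add(Add(-56, Mul(4, Add(-22, Mul(-1, -16)))), -3), -126) = Add(Add(Add(-56, Mul(4, Add(-22, 16))), -3), -126) = Add(Add(Add(-56, Mul(4, -6)), -3), -126) = Add(Add(Add(-56, -24), -3), -126) = Add(Add(-80, -3), -126) = Add(-83, -126) = -209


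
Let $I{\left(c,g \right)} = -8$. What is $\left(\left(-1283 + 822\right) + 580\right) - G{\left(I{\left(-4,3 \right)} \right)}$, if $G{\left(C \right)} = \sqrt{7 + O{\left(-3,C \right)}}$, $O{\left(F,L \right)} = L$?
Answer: $119 - i \approx 119.0 - 1.0 i$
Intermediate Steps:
$G{\left(C \right)} = \sqrt{7 + C}$
$\left(\left(-1283 + 822\right) + 580\right) - G{\left(I{\left(-4,3 \right)} \right)} = \left(\left(-1283 + 822\right) + 580\right) - \sqrt{7 - 8} = \left(-461 + 580\right) - \sqrt{-1} = 119 - i$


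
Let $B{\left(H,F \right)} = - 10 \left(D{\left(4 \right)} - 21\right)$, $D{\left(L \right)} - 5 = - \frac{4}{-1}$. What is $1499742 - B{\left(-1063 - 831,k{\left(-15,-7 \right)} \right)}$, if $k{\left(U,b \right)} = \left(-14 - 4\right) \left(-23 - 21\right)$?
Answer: $1499622$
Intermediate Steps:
$D{\left(L \right)} = 9$ ($D{\left(L \right)} = 5 - \frac{4}{-1} = 5 - -4 = 5 + 4 = 9$)
$k{\left(U,b \right)} = 792$ ($k{\left(U,b \right)} = \left(-14 - 4\right) \left(-44\right) = \left(-18\right) \left(-44\right) = 792$)
$B{\left(H,F \right)} = 120$ ($B{\left(H,F \right)} = - 10 \left(9 - 21\right) = \left(-10\right) \left(-12\right) = 120$)
$1499742 - B{\left(-1063 - 831,k{\left(-15,-7 \right)} \right)} = 1499742 - 120 = 1499622$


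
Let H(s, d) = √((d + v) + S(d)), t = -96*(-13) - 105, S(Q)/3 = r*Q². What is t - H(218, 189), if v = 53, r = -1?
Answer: 1143 - I*√106921 ≈ 1143.0 - 326.99*I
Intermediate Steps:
S(Q) = -3*Q² (S(Q) = 3*(-Q²) = -3*Q²)
t = 1143 (t = 1248 - 105 = 1143)
H(s, d) = √(53 + d - 3*d²) (H(s, d) = √((d + 53) - 3*d²) = √((53 + d) - 3*d²) = √(53 + d - 3*d²))
t - H(218, 189) = 1143 - √(53 + 189 - 3*189²) = 1143 - √(53 + 189 - 3*35721) = 1143 - √(53 + 189 - 107163) = 1143 - √(-106921) = 1143 - I*√106921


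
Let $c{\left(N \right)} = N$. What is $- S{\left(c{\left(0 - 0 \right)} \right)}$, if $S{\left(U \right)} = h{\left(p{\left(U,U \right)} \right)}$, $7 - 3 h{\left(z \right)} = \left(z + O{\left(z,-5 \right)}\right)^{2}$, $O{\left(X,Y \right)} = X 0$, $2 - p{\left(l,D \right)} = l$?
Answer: $-1$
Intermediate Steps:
$p{\left(l,D \right)} = 2 - l$
$O{\left(X,Y \right)} = 0$
$h{\left(z \right)} = \frac{7}{3} - \frac{z^{2}}{3}$ ($h{\left(z \right)} = \frac{7}{3} - \frac{\left(z + 0\right)^{2}}{3} = \frac{7}{3} - \frac{z^{2}}{3}$)
$S{\left(U \right)} = \frac{7}{3} - \frac{\left(2 - U\right)^{2}}{3}$
$- S{\left(c{\left(0 - 0 \right)} \right)} = - (\frac{7}{3} - \frac{\left(-2 + \left(0 - 0\right)\right)^{2}}{3}) = - (\frac{7}{3} - \frac{\left(-2 + \left(0 + 0\right)\right)^{2}}{3}) = - (\frac{7}{3} - \frac{\left(-2 + 0\right)^{2}}{3}) = - (\frac{7}{3} - \frac{\left(-2\right)^{2}}{3}) = - (\frac{7}{3} - \frac{4}{3}) = \left(-1\right) 1 = -1$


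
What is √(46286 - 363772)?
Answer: I*√317486 ≈ 563.46*I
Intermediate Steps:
√(46286 - 363772) = √(-317486) = I*√317486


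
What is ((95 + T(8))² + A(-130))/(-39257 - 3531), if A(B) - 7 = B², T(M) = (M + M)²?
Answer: -35027/10697 ≈ -3.2745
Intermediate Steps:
T(M) = 4*M² (T(M) = (2*M)² = 4*M²)
A(B) = 7 + B²
((95 + T(8))² + A(-130))/(-39257 - 3531) = ((95 + 4*8²)² + (7 + (-130)²))/(-39257 - 3531) = ((95 + 4*64)² + (7 + 16900))/(-42788) = ((95 + 256)² + 16907)*(-1/42788) = (351² + 16907)*(-1/42788) = (123201 + 16907)*(-1/42788) = 140108*(-1/42788) = -35027/10697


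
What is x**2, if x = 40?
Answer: 1600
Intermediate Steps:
x**2 = 40**2 = 1600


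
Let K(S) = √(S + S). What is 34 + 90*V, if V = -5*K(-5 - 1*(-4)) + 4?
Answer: 394 - 450*I*√2 ≈ 394.0 - 636.4*I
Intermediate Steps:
K(S) = √2*√S (K(S) = √(2*S) = √2*√S)
V = 4 - 5*I*√2 (V = -5*√2*√(-5 - 1*(-4)) + 4 = -5*√2*√(-5 + 4) + 4 = -5*√2*√(-1) + 4 = -5*√2*I + 4 = -5*I*√2 + 4 = 4 - 5*I*√2 ≈ 4.0 - 7.0711*I)
34 + 90*V = 34 + 90*(4 - 5*I*√2) = 34 + (360 - 450*I*√2) = 394 - 450*I*√2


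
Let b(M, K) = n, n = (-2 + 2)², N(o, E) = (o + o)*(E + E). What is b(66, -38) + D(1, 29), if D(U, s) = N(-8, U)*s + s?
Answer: -899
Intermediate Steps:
N(o, E) = 4*E*o (N(o, E) = (2*o)*(2*E) = 4*E*o)
D(U, s) = s - 32*U*s (D(U, s) = (4*U*(-8))*s + s = (-32*U)*s + s = -32*U*s + s = s - 32*U*s)
n = 0 (n = 0² = 0)
b(M, K) = 0
b(66, -38) + D(1, 29) = 0 + 29*(1 - 32*1) = 0 + 29*(1 - 32) = 0 + 29*(-31) = 0 - 899 = -899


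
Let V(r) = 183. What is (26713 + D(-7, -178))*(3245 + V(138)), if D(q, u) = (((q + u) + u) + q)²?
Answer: 560865364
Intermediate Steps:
D(q, u) = (2*q + 2*u)² (D(q, u) = ((q + 2*u) + q)² = (2*q + 2*u)²)
(26713 + D(-7, -178))*(3245 + V(138)) = (26713 + 4*(-7 - 178)²)*(3245 + 183) = (26713 + 4*(-185)²)*3428 = (26713 + 4*34225)*3428 = (26713 + 136900)*3428 = 163613*3428 = 560865364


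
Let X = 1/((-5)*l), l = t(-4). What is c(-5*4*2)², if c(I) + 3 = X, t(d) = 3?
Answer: 2116/225 ≈ 9.4044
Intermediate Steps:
l = 3
X = -1/15 (X = 1/(-5*3) = -⅕*⅓ = -1/15 ≈ -0.066667)
c(I) = -46/15 (c(I) = -3 - 1/15 = -46/15)
c(-5*4*2)² = (-46/15)² = 2116/225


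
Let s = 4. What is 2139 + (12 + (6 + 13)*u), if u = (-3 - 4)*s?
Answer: 1619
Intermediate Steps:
u = -28 (u = (-3 - 4)*4 = -7*4 = -28)
2139 + (12 + (6 + 13)*u) = 2139 + (12 + (6 + 13)*(-28)) = 2139 + (12 + 19*(-28)) = 2139 + (12 - 532) = 2139 - 520 = 1619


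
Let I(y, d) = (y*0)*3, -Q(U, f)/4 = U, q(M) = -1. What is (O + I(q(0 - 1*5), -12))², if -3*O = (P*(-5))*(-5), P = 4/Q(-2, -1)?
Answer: 625/36 ≈ 17.361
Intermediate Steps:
Q(U, f) = -4*U
P = ½ (P = 4/((-4*(-2))) = 4/8 = 4*(⅛) = ½ ≈ 0.50000)
O = -25/6 (O = -(½)*(-5)*(-5)/3 = -(-5)*(-5)/6 = -⅓*25/2 = -25/6 ≈ -4.1667)
I(y, d) = 0 (I(y, d) = 0*3 = 0)
(O + I(q(0 - 1*5), -12))² = (-25/6 + 0)² = (-25/6)² = 625/36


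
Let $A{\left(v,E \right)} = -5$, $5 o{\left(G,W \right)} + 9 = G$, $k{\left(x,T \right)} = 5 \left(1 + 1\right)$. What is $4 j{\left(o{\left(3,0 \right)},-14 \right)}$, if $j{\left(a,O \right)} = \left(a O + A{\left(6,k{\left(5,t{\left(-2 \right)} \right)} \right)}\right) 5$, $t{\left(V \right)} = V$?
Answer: $236$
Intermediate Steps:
$k{\left(x,T \right)} = 10$ ($k{\left(x,T \right)} = 5 \cdot 2 = 10$)
$o{\left(G,W \right)} = - \frac{9}{5} + \frac{G}{5}$
$j{\left(a,O \right)} = -25 + 5 O a$ ($j{\left(a,O \right)} = \left(a O - 5\right) 5 = \left(O a - 5\right) 5 = \left(-5 + O a\right) 5 = -25 + 5 O a$)
$4 j{\left(o{\left(3,0 \right)},-14 \right)} = 4 \left(-25 + 5 \left(-14\right) \left(- \frac{9}{5} + \frac{1}{5} \cdot 3\right)\right) = 4 \left(-25 + 5 \left(-14\right) \left(- \frac{9}{5} + \frac{3}{5}\right)\right) = 4 \left(-25 + 5 \left(-14\right) \left(- \frac{6}{5}\right)\right) = 4 \left(-25 + 84\right) = 4 \cdot 59 = 236$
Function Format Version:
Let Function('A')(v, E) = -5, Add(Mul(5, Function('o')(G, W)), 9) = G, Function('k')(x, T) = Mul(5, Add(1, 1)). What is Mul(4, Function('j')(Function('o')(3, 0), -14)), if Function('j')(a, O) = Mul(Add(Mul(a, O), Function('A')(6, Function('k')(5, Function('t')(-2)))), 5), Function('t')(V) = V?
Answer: 236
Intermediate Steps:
Function('k')(x, T) = 10 (Function('k')(x, T) = Mul(5, 2) = 10)
Function('o')(G, W) = Add(Rational(-9, 5), Mul(Rational(1, 5), G))
Function('j')(a, O) = Add(-25, Mul(5, O, a)) (Function('j')(a, O) = Mul(Add(Mul(a, O), -5), 5) = Mul(Add(Mul(O, a), -5), 5) = Mul(Add(-5, Mul(O, a)), 5) = Add(-25, Mul(5, O, a)))
Mul(4, Function('j')(Function('o')(3, 0), -14)) = Mul(4, Add(-25, Mul(5, -14, Add(Rational(-9, 5), Mul(Rational(1, 5), 3))))) = Mul(4, Add(-25, Mul(5, -14, Add(Rational(-9, 5), Rational(3, 5))))) = Mul(4, Add(-25, Mul(5, -14, Rational(-6, 5)))) = Mul(4, Add(-25, 84)) = Mul(4, 59) = 236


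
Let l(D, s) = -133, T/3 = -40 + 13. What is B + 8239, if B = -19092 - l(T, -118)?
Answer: -10720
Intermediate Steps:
T = -81 (T = 3*(-40 + 13) = 3*(-27) = -81)
B = -18959 (B = -19092 - 1*(-133) = -19092 + 133 = -18959)
B + 8239 = -18959 + 8239 = -10720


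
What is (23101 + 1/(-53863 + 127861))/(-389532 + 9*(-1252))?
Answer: -1709427799/29658398400 ≈ -0.057637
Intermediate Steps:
(23101 + 1/(-53863 + 127861))/(-389532 + 9*(-1252)) = (23101 + 1/73998)/(-389532 - 11268) = (23101 + 1/73998)/(-400800) = (1709427799/73998)*(-1/400800) = -1709427799/29658398400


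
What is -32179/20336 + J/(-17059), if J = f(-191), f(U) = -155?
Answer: -545789481/346911824 ≈ -1.5733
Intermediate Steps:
J = -155
-32179/20336 + J/(-17059) = -32179/20336 - 155/(-17059) = -32179*1/20336 - 155*(-1/17059) = -32179/20336 + 155/17059 = -545789481/346911824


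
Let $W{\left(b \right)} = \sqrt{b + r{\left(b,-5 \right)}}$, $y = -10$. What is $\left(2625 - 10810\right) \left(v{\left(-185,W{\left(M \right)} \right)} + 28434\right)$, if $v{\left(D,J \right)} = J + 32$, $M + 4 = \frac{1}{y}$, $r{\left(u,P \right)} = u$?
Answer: $-232994210 - 1637 i \sqrt{205} \approx -2.3299 \cdot 10^{8} - 23438.0 i$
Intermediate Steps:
$M = - \frac{41}{10}$ ($M = -4 + \frac{1}{-10} = -4 - \frac{1}{10} = - \frac{41}{10} \approx -4.1$)
$W{\left(b \right)} = \sqrt{2} \sqrt{b}$ ($W{\left(b \right)} = \sqrt{b + b} = \sqrt{2 b} = \sqrt{2} \sqrt{b}$)
$v{\left(D,J \right)} = 32 + J$
$\left(2625 - 10810\right) \left(v{\left(-185,W{\left(M \right)} \right)} + 28434\right) = \left(2625 - 10810\right) \left(\left(32 + \sqrt{2} \sqrt{- \frac{41}{10}}\right) + 28434\right) = - 8185 \left(\left(32 + \sqrt{2} \frac{i \sqrt{410}}{10}\right) + 28434\right) = - 8185 \left(\left(32 + \frac{i \sqrt{205}}{5}\right) + 28434\right) = - 8185 \left(28466 + \frac{i \sqrt{205}}{5}\right) = -232994210 - 1637 i \sqrt{205}$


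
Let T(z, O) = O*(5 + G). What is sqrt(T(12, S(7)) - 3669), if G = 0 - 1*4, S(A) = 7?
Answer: I*sqrt(3662) ≈ 60.514*I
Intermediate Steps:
G = -4 (G = 0 - 4 = -4)
T(z, O) = O (T(z, O) = O*(5 - 4) = O*1 = O)
sqrt(T(12, S(7)) - 3669) = sqrt(7 - 3669) = sqrt(-3662) = I*sqrt(3662)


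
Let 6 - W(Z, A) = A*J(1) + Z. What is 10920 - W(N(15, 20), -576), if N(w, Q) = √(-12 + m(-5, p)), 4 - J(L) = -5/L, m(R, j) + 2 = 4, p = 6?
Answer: 5730 + I*√10 ≈ 5730.0 + 3.1623*I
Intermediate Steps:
m(R, j) = 2 (m(R, j) = -2 + 4 = 2)
J(L) = 4 + 5/L (J(L) = 4 - (-5)/L = 4 + 5/L)
N(w, Q) = I*√10 (N(w, Q) = √(-12 + 2) = √(-10) = I*√10)
W(Z, A) = 6 - Z - 9*A (W(Z, A) = 6 - (A*(4 + 5/1) + Z) = 6 - (A*(4 + 5*1) + Z) = 6 - (A*(4 + 5) + Z) = 6 - (A*9 + Z) = 6 - (9*A + Z) = 6 - (Z + 9*A) = 6 + (-Z - 9*A) = 6 - Z - 9*A)
10920 - W(N(15, 20), -576) = 10920 - (6 - I*√10 - 9*(-576)) = 10920 - (6 - I*√10 + 5184) = 10920 - (5190 - I*√10) = 10920 + (-5190 + I*√10) = 5730 + I*√10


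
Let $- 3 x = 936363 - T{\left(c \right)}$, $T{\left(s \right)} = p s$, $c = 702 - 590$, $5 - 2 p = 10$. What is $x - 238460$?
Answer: $- \frac{1652023}{3} \approx -5.5067 \cdot 10^{5}$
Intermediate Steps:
$p = - \frac{5}{2}$ ($p = \frac{5}{2} - 5 = - \frac{5}{2} \approx -2.5$)
$c = 112$
$T{\left(s \right)} = - \frac{5 s}{2}$
$x = - \frac{936643}{3}$ ($x = - \frac{936363 - \left(- \frac{5}{2}\right) 112}{3} = - \frac{936363 - -280}{3} = - \frac{936363 + 280}{3} = \left(- \frac{1}{3}\right) 936643 = - \frac{936643}{3} \approx -3.1221 \cdot 10^{5}$)
$x - 238460 = - \frac{936643}{3} - 238460 = - \frac{1652023}{3}$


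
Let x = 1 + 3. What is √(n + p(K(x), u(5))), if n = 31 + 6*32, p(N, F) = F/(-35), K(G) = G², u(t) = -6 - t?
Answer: 2*√68390/35 ≈ 14.944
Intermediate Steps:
x = 4
p(N, F) = -F/35 (p(N, F) = F*(-1/35) = -F/35)
n = 223 (n = 31 + 192 = 223)
√(n + p(K(x), u(5))) = √(223 - (-6 - 1*5)/35) = √(223 - (-6 - 5)/35) = √(223 - 1/35*(-11)) = √(223 + 11/35) = √(7816/35) = 2*√68390/35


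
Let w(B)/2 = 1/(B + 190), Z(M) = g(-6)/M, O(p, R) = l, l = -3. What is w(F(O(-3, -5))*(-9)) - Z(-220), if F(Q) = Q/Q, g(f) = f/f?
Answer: 621/39820 ≈ 0.015595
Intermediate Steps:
g(f) = 1
O(p, R) = -3
F(Q) = 1
Z(M) = 1/M
w(B) = 2/(190 + B) (w(B) = 2/(B + 190) = 2/(190 + B))
w(F(O(-3, -5))*(-9)) - Z(-220) = 2/(190 + 1*(-9)) - 1/(-220) = 2/(190 - 9) - 1*(-1/220) = 2/181 + 1/220 = 621/39820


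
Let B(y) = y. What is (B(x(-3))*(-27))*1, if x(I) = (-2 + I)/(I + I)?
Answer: -45/2 ≈ -22.500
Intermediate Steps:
x(I) = (-2 + I)/(2*I) (x(I) = (-2 + I)/((2*I)) = (-2 + I)*(1/(2*I)) = (-2 + I)/(2*I))
(B(x(-3))*(-27))*1 = (((½)*(-2 - 3)/(-3))*(-27))*1 = (((½)*(-⅓)*(-5))*(-27))*1 = ((⅚)*(-27))*1 = -45/2*1 = -45/2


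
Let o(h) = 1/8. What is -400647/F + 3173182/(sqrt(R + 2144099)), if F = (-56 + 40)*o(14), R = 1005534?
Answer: 400647/2 + 3173182*sqrt(3149633)/3149633 ≈ 2.0211e+5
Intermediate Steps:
o(h) = 1/8
F = -2 (F = (-56 + 40)*(1/8) = -16*1/8 = -2)
-400647/F + 3173182/(sqrt(R + 2144099)) = -400647/(-2) + 3173182/(sqrt(1005534 + 2144099)) = -400647*(-1/2) + 3173182/(sqrt(3149633)) = 400647/2 + 3173182*(sqrt(3149633)/3149633) = 400647/2 + 3173182*sqrt(3149633)/3149633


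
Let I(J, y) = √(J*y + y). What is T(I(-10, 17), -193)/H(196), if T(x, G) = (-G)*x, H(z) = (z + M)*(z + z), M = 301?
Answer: 579*I*√17/194824 ≈ 0.012254*I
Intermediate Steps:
I(J, y) = √(y + J*y)
H(z) = 2*z*(301 + z) (H(z) = (z + 301)*(z + z) = (301 + z)*(2*z) = 2*z*(301 + z))
T(x, G) = -G*x
T(I(-10, 17), -193)/H(196) = (-1*(-193)*√(17*(1 - 10)))/((2*196*(301 + 196))) = (-1*(-193)*√(17*(-9)))/((2*196*497)) = -1*(-193)*√(-153)/194824 = -1*(-193)*3*I*√17*(1/194824) = (579*I*√17)*(1/194824) = 579*I*√17/194824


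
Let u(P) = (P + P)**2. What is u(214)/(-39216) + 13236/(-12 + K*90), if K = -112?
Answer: -12332062/2061291 ≈ -5.9827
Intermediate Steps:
u(P) = 4*P**2 (u(P) = (2*P)**2 = 4*P**2)
u(214)/(-39216) + 13236/(-12 + K*90) = (4*214**2)/(-39216) + 13236/(-12 - 112*90) = (4*45796)*(-1/39216) + 13236/(-12 - 10080) = 183184*(-1/39216) + 13236/(-10092) = -11449/2451 + 13236*(-1/10092) = -11449/2451 - 1103/841 = -12332062/2061291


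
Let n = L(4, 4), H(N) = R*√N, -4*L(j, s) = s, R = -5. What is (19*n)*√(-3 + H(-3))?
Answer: -19*√(-3 - 5*I*√3) ≈ -33.359 + 46.859*I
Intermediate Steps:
L(j, s) = -s/4
H(N) = -5*√N
n = -1 (n = -¼*4 = -1)
(19*n)*√(-3 + H(-3)) = (19*(-1))*√(-3 - 5*I*√3) = -19*√(-3 - 5*I*√3)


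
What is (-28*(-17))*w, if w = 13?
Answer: 6188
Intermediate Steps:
(-28*(-17))*w = -28*(-17)*13 = 476*13 = 6188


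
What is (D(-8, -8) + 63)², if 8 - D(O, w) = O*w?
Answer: 49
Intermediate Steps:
D(O, w) = 8 - O*w
(D(-8, -8) + 63)² = ((8 - 1*(-8)*(-8)) + 63)² = ((8 - 64) + 63)² = (-56 + 63)² = 7² = 49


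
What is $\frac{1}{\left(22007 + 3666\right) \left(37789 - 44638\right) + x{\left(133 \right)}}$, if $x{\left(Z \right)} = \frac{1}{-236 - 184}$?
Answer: $- \frac{420}{73850438341} \approx -5.6872 \cdot 10^{-9}$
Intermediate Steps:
$x{\left(Z \right)} = - \frac{1}{420}$ ($x{\left(Z \right)} = \frac{1}{-420} = - \frac{1}{420}$)
$\frac{1}{\left(22007 + 3666\right) \left(37789 - 44638\right) + x{\left(133 \right)}} = \frac{1}{\left(22007 + 3666\right) \left(37789 - 44638\right) - \frac{1}{420}} = \frac{1}{25673 \left(-6849\right) - \frac{1}{420}} = \frac{1}{-175834377 - \frac{1}{420}} = \frac{1}{- \frac{73850438341}{420}} = - \frac{420}{73850438341}$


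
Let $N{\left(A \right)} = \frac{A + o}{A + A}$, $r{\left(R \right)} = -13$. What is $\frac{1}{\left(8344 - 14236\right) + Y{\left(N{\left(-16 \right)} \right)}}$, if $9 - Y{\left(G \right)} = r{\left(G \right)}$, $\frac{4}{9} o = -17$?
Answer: $- \frac{1}{5870} \approx -0.00017036$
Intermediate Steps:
$o = - \frac{153}{4}$ ($o = \frac{9}{4} \left(-17\right) = - \frac{153}{4} \approx -38.25$)
$N{\left(A \right)} = \frac{- \frac{153}{4} + A}{2 A}$ ($N{\left(A \right)} = \frac{A - \frac{153}{4}}{A + A} = \frac{- \frac{153}{4} + A}{2 A}$)
$Y{\left(G \right)} = 22$ ($Y{\left(G \right)} = 9 - -13 = 9 + 13 = 22$)
$\frac{1}{\left(8344 - 14236\right) + Y{\left(N{\left(-16 \right)} \right)}} = \frac{1}{\left(8344 - 14236\right) + 22} = \frac{1}{-5892 + 22} = \frac{1}{-5870} = - \frac{1}{5870}$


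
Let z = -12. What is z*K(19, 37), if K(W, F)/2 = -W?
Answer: 456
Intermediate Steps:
K(W, F) = -2*W (K(W, F) = 2*(-W) = -2*W)
z*K(19, 37) = -(-24)*19 = -12*(-38) = 456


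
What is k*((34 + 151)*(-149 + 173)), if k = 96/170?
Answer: 42624/17 ≈ 2507.3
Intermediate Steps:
k = 48/85 (k = 96*(1/170) = 48/85 ≈ 0.56471)
k*((34 + 151)*(-149 + 173)) = 48*((34 + 151)*(-149 + 173))/85 = 48*(185*24)/85 = (48/85)*4440 = 42624/17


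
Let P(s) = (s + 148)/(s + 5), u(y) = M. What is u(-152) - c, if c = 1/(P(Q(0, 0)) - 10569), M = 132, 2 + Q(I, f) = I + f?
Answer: 4166055/31561 ≈ 132.00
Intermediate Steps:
Q(I, f) = -2 + I + f (Q(I, f) = -2 + (I + f) = -2 + I + f)
u(y) = 132
P(s) = (148 + s)/(5 + s)
c = -3/31561 (c = 1/((148 + (-2 + 0 + 0))/(5 + (-2 + 0 + 0)) - 10569) = 1/((148 - 2)/(5 - 2) - 10569) = 1/(146/3 - 10569) = 1/(-31561/3) = -3/31561 ≈ -9.5054e-5)
u(-152) - c = 132 - 1*(-3/31561) = 132 + 3/31561 = 4166055/31561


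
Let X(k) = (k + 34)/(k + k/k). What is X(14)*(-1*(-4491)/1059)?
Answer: 23952/1765 ≈ 13.571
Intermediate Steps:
X(k) = (34 + k)/(1 + k) (X(k) = (34 + k)/(k + 1) = (34 + k)/(1 + k))
X(14)*(-1*(-4491)/1059) = ((34 + 14)/(1 + 14))*(-1*(-4491)/1059) = (48/15)*(4491*(1/1059)) = ((1/15)*48)*(1497/353) = (16/5)*(1497/353) = 23952/1765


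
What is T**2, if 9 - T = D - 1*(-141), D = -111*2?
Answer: 8100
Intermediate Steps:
D = -222
T = 90 (T = 9 - (-222 - 1*(-141)) = 9 - (-222 + 141) = 9 - 1*(-81) = 9 + 81 = 90)
T**2 = 90**2 = 8100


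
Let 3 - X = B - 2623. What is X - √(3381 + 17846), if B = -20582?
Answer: 23208 - √21227 ≈ 23062.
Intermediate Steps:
X = 23208 (X = 3 - (-20582 - 2623) = 3 - 1*(-23205) = 3 + 23205 = 23208)
X - √(3381 + 17846) = 23208 - √(3381 + 17846) = 23208 - √21227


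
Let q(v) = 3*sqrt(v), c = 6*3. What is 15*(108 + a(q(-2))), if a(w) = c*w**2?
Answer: -3240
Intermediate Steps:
c = 18
a(w) = 18*w**2
15*(108 + a(q(-2))) = 15*(108 + 18*(3*sqrt(-2))**2) = 15*(108 + 18*(3*(I*sqrt(2)))**2) = 15*(108 + 18*(3*I*sqrt(2))**2) = 15*(108 + 18*(-18)) = 15*(108 - 324) = 15*(-216) = -3240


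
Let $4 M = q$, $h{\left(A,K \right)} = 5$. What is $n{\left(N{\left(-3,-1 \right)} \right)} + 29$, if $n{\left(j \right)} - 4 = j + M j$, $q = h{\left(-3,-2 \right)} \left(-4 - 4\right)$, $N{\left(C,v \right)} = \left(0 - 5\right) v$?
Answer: $-12$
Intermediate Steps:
$N{\left(C,v \right)} = - 5 v$
$q = -40$ ($q = 5 \left(-4 - 4\right) = 5 \left(-8\right) = -40$)
$M = -10$ ($M = \frac{1}{4} \left(-40\right) = -10$)
$n{\left(j \right)} = 4 - 9 j$ ($n{\left(j \right)} = 4 + \left(j - 10 j\right) = 4 - 9 j$)
$n{\left(N{\left(-3,-1 \right)} \right)} + 29 = \left(4 - 9 \left(\left(-5\right) \left(-1\right)\right)\right) + 29 = \left(4 - 45\right) + 29 = -41 + 29 = -12$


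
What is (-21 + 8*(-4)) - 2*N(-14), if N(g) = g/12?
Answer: -152/3 ≈ -50.667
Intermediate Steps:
N(g) = g/12
(-21 + 8*(-4)) - 2*N(-14) = (-21 + 8*(-4)) - (-14)/6 = (-21 - 32) - 2*(-7/6) = -53 + 7/3 = -152/3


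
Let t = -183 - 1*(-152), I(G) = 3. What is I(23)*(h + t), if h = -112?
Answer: -429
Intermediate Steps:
t = -31 (t = -183 + 152 = -31)
I(23)*(h + t) = 3*(-112 - 31) = 3*(-143) = -429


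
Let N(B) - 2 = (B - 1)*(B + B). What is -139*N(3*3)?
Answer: -20294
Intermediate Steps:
N(B) = 2 + 2*B*(-1 + B) (N(B) = 2 + (B - 1)*(B + B) = 2 + (-1 + B)*(2*B) = 2 + 2*B*(-1 + B))
-139*N(3*3) = -139*(2 - 6*3 + 2*(3*3)**2) = -139*(2 - 2*9 + 2*9**2) = -139*(2 - 18 + 2*81) = -139*(2 - 18 + 162) = -139*146 = -20294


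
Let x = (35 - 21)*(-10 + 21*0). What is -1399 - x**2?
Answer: -20999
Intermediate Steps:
x = -140 (x = 14*(-10 + 0) = 14*(-10) = -140)
-1399 - x**2 = -1399 - 1*(-140)**2 = -1399 - 1*19600 = -1399 - 19600 = -20999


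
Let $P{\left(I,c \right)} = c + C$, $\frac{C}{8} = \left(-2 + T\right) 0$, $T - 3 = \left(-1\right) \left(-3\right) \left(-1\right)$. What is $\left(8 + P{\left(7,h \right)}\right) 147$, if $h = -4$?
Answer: $588$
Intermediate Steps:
$T = 0$ ($T = 3 + \left(-1\right) \left(-3\right) \left(-1\right) = 3 + 3 \left(-1\right) = 3 - 3 = 0$)
$C = 0$ ($C = 8 \left(-2 + 0\right) 0 = 8 \left(\left(-2\right) 0\right) = 8 \cdot 0 = 0$)
$P{\left(I,c \right)} = c$ ($P{\left(I,c \right)} = c + 0 = c$)
$\left(8 + P{\left(7,h \right)}\right) 147 = \left(8 - 4\right) 147 = 4 \cdot 147 = 588$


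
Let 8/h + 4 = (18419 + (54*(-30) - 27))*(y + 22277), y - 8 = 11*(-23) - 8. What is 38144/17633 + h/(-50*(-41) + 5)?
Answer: 7238675629870786/3346255436789265 ≈ 2.1632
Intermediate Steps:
y = -253 (y = 8 + (11*(-23) - 8) = 8 + (-253 - 8) = 8 - 261 = -253)
h = 2/92346631 (h = 8/(-4 + (18419 + (54*(-30) - 27))*(-253 + 22277)) = 8/(-4 + (18419 + (-1620 - 27))*22024) = 8/(-4 + (18419 - 1647)*22024) = 8/(-4 + 16772*22024) = 8/(-4 + 369386528) = 8/369386524 = 8*(1/369386524) = 2/92346631 ≈ 2.1658e-8)
38144/17633 + h/(-50*(-41) + 5) = 38144/17633 + 2/(92346631*(-50*(-41) + 5)) = 38144*(1/17633) + 2/(92346631*(2050 + 5)) = 38144/17633 + (2/92346631)/2055 = 38144/17633 + (2/92346631)*(1/2055) = 38144/17633 + 2/189772326705 = 7238675629870786/3346255436789265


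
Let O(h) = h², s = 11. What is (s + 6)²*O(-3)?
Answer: 2601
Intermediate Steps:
(s + 6)²*O(-3) = (11 + 6)²*(-3)² = 17²*9 = 289*9 = 2601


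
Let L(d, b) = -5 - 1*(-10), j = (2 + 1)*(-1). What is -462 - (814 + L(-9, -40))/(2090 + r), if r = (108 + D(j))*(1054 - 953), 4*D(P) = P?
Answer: -23883594/51689 ≈ -462.06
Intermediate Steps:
j = -3 (j = 3*(-1) = -3)
D(P) = P/4
r = 43329/4 (r = (108 + (1/4)*(-3))*(1054 - 953) = (108 - 3/4)*101 = (429/4)*101 = 43329/4 ≈ 10832.)
L(d, b) = 5 (L(d, b) = -5 + 10 = 5)
-462 - (814 + L(-9, -40))/(2090 + r) = -462 - (814 + 5)/(2090 + 43329/4) = -462 - 819/51689/4 = -462 - 819*4/51689 = -462 - 1*3276/51689 = -462 - 3276/51689 = -23883594/51689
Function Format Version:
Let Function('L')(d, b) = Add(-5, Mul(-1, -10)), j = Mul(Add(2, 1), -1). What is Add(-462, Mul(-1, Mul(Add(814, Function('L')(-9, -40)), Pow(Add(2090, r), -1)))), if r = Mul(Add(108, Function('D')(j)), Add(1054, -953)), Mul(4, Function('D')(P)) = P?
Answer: Rational(-23883594, 51689) ≈ -462.06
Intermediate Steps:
j = -3 (j = Mul(3, -1) = -3)
Function('D')(P) = Mul(Rational(1, 4), P)
r = Rational(43329, 4) (r = Mul(Add(108, Mul(Rational(1, 4), -3)), Add(1054, -953)) = Mul(Add(108, Rational(-3, 4)), 101) = Mul(Rational(429, 4), 101) = Rational(43329, 4) ≈ 10832.)
Function('L')(d, b) = 5 (Function('L')(d, b) = Add(-5, 10) = 5)
Add(-462, Mul(-1, Mul(Add(814, Function('L')(-9, -40)), Pow(Add(2090, r), -1)))) = Add(-462, Mul(-1, Mul(Add(814, 5), Pow(Add(2090, Rational(43329, 4)), -1)))) = Add(-462, Mul(-1, Mul(819, Pow(Rational(51689, 4), -1)))) = Add(-462, Mul(-1, Mul(819, Rational(4, 51689)))) = Add(-462, Mul(-1, Rational(3276, 51689))) = Add(-462, Rational(-3276, 51689)) = Rational(-23883594, 51689)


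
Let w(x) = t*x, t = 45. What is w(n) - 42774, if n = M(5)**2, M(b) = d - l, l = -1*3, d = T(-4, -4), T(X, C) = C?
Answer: -42729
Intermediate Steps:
d = -4
l = -3
M(b) = -1 (M(b) = -4 - 1*(-3) = -4 + 3 = -1)
n = 1 (n = (-1)**2 = 1)
w(x) = 45*x
w(n) - 42774 = 45*1 - 42774 = 45 - 42774 = -42729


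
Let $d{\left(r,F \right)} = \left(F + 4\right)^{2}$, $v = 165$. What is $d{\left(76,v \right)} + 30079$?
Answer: $58640$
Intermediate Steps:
$d{\left(r,F \right)} = \left(4 + F\right)^{2}$
$d{\left(76,v \right)} + 30079 = \left(4 + 165\right)^{2} + 30079 = 169^{2} + 30079 = 28561 + 30079 = 58640$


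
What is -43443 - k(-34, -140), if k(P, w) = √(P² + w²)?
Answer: -43443 - 2*√5189 ≈ -43587.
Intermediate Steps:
-43443 - k(-34, -140) = -43443 - √((-34)² + (-140)²) = -43443 - √(1156 + 19600) = -43443 - √20756 = -43443 - 2*√5189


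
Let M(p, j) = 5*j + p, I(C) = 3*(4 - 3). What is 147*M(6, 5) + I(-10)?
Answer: 4560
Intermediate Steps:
I(C) = 3 (I(C) = 3*1 = 3)
M(p, j) = p + 5*j
147*M(6, 5) + I(-10) = 147*(6 + 5*5) + 3 = 147*(6 + 25) + 3 = 147*31 + 3 = 4557 + 3 = 4560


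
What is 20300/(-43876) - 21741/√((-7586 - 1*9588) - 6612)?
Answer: -725/1567 + 21741*I*√23786/23786 ≈ -0.46267 + 140.97*I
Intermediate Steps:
20300/(-43876) - 21741/√((-7586 - 1*9588) - 6612) = 20300*(-1/43876) - 21741/√((-7586 - 9588) - 6612) = -725/1567 - 21741/√(-17174 - 6612) = -725/1567 - 21741*(-I*√23786/23786) = -725/1567 - (-21741)*I*√23786/23786 = -725/1567 + 21741*I*√23786/23786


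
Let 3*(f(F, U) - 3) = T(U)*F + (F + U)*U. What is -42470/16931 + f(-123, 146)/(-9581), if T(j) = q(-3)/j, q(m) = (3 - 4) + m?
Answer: -8479805707/3229571319 ≈ -2.6257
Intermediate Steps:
q(m) = -1 + m
T(j) = -4/j (T(j) = (-1 - 3)/j = -4/j)
f(F, U) = 3 - 4*F/(3*U) + U*(F + U)/3 (f(F, U) = 3 + ((-4/U)*F + (F + U)*U)/3 = 3 + (-4*F/U + U*(F + U))/3 = 3 + (U*(F + U) - 4*F/U)/3 = 3 + (-4*F/(3*U) + U*(F + U)/3) = 3 - 4*F/(3*U) + U*(F + U)/3)
-42470/16931 + f(-123, 146)/(-9581) = -42470/16931 + ((⅓)*(-4*(-123) + 146*(9 + 146² - 123*146))/146)/(-9581) = -42470*1/16931 + ((⅓)*(1/146)*(492 + 146*(9 + 21316 - 17958)))*(-1/9581) = -42470/16931 + ((⅓)*(1/146)*(492 + 146*3367))*(-1/9581) = -42470/16931 + ((⅓)*(1/146)*(492 + 491582))*(-1/9581) = -42470/16931 + ((⅓)*(1/146)*492074)*(-1/9581) = -42470/16931 + (246037/219)*(-1/9581) = -42470/16931 - 22367/190749 = -8479805707/3229571319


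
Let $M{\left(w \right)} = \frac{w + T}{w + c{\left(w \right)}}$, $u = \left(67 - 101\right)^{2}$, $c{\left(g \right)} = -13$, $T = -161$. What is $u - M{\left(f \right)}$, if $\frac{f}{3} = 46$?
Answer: $\frac{144523}{125} \approx 1156.2$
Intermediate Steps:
$f = 138$ ($f = 3 \cdot 46 = 138$)
$u = 1156$ ($u = \left(-34\right)^{2} = 1156$)
$M{\left(w \right)} = \frac{-161 + w}{-13 + w}$ ($M{\left(w \right)} = \frac{w - 161}{w - 13} = \frac{-161 + w}{-13 + w}$)
$u - M{\left(f \right)} = 1156 - \frac{-161 + 138}{-13 + 138} = 1156 - \frac{1}{125} \left(-23\right) = 1156 - - \frac{23}{125} = 1156 + \frac{23}{125} = \frac{144523}{125}$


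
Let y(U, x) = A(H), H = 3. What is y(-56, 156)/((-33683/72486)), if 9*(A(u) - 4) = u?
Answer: -24162/2591 ≈ -9.3254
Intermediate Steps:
A(u) = 4 + u/9
y(U, x) = 13/3 (y(U, x) = 4 + (⅑)*3 = 4 + ⅓ = 13/3)
y(-56, 156)/((-33683/72486)) = 13/(3*((-33683/72486))) = 13/(3*((-33683*1/72486))) = 13/(3*(-33683/72486)) = (13/3)*(-72486/33683) = -24162/2591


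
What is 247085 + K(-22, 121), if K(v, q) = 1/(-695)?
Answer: 171724074/695 ≈ 2.4709e+5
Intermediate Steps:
K(v, q) = -1/695
247085 + K(-22, 121) = 247085 - 1/695 = 171724074/695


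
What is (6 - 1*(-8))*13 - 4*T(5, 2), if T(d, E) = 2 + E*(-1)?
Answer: 182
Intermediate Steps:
T(d, E) = 2 - E
(6 - 1*(-8))*13 - 4*T(5, 2) = (6 - 1*(-8))*13 - 4*(2 - 1*2) = (6 + 8)*13 - 4*(2 - 2) = 14*13 - 4*0 = 182 + 0 = 182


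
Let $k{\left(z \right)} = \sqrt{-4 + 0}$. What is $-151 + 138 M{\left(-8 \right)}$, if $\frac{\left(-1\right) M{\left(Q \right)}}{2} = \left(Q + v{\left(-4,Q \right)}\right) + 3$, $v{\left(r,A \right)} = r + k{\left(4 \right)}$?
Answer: $2333 - 552 i \approx 2333.0 - 552.0 i$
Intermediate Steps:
$k{\left(z \right)} = 2 i$ ($k{\left(z \right)} = \sqrt{-4} = 2 i$)
$v{\left(r,A \right)} = r + 2 i$
$M{\left(Q \right)} = 2 - 4 i - 2 Q$ ($M{\left(Q \right)} = - 2 \left(\left(Q - \left(4 - 2 i\right)\right) + 3\right) = - 2 \left(\left(-4 + Q + 2 i\right) + 3\right) = - 2 \left(-1 + Q + 2 i\right) = 2 - 4 i - 2 Q$)
$-151 + 138 M{\left(-8 \right)} = -151 + 138 \left(2 - 4 i - -16\right) = -151 + 138 \left(2 - 4 i + 16\right) = -151 + 138 \left(18 - 4 i\right) = -151 + \left(2484 - 552 i\right) = 2333 - 552 i$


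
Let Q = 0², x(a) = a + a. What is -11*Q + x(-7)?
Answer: -14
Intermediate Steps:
x(a) = 2*a
Q = 0
-11*Q + x(-7) = -11*0 + 2*(-7) = 0 - 14 = -14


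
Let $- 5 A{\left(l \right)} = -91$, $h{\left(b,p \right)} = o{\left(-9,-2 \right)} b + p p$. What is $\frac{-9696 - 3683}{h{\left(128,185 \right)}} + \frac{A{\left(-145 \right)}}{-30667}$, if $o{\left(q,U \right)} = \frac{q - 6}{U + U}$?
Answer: $- \frac{4515664}{11695585} \approx -0.3861$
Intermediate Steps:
$o{\left(q,U \right)} = \frac{-6 + q}{2 U}$
$h{\left(b,p \right)} = p^{2} + \frac{15 b}{4}$ ($h{\left(b,p \right)} = \frac{-6 - 9}{2 \left(-2\right)} b + p p = \frac{1}{2} \left(- \frac{1}{2}\right) \left(-15\right) b + p^{2} = \frac{15 b}{4} + p^{2} = p^{2} + \frac{15 b}{4}$)
$A{\left(l \right)} = \frac{91}{5}$ ($A{\left(l \right)} = \left(- \frac{1}{5}\right) \left(-91\right) = \frac{91}{5}$)
$\frac{-9696 - 3683}{h{\left(128,185 \right)}} + \frac{A{\left(-145 \right)}}{-30667} = \frac{-9696 - 3683}{185^{2} + \frac{15}{4} \cdot 128} + \frac{91}{5 \left(-30667\right)} = - \frac{13379}{34225 + 480} + \frac{91}{5} \left(- \frac{1}{30667}\right) = - \frac{13379}{34705} - \frac{1}{1685} = - \frac{4515664}{11695585}$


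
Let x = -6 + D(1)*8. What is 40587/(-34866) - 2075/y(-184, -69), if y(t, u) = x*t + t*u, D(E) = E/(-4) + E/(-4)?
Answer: -110386597/84468696 ≈ -1.3068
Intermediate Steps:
D(E) = -E/2 (D(E) = E*(-1/4) + E*(-1/4) = -E/4 - E/4 = -E/2)
x = -10 (x = -6 - 1/2*1*8 = -6 - 1/2*8 = -6 - 4 = -10)
y(t, u) = -10*t + t*u
40587/(-34866) - 2075/y(-184, -69) = 40587/(-34866) - 2075*(-1/(184*(-10 - 69))) = 40587*(-1/34866) - 2075/((-184*(-79))) = -13529/11622 - 2075/14536 = -110386597/84468696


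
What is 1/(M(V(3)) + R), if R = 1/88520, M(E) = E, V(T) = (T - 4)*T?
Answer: -88520/265559 ≈ -0.33333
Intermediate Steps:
V(T) = T*(-4 + T) (V(T) = (-4 + T)*T = T*(-4 + T))
R = 1/88520 ≈ 1.1297e-5
1/(M(V(3)) + R) = 1/(3*(-4 + 3) + 1/88520) = 1/(3*(-1) + 1/88520) = 1/(-3 + 1/88520) = 1/(-265559/88520) = -88520/265559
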